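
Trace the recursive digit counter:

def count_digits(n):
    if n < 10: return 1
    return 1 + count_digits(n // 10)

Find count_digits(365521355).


count_digits(365521355) = 1 + count_digits(36552135)
count_digits(36552135) = 1 + count_digits(3655213)
count_digits(3655213) = 1 + count_digits(365521)
count_digits(365521) = 1 + count_digits(36552)
count_digits(36552) = 1 + count_digits(3655)
count_digits(3655) = 1 + count_digits(365)
count_digits(365) = 1 + count_digits(36)
count_digits(36) = 1 + count_digits(3)
count_digits(3) = 1  (base case: 3 < 10)
Unwinding: 1 + 1 + 1 + 1 + 1 + 1 + 1 + 1 + 1 = 9

9


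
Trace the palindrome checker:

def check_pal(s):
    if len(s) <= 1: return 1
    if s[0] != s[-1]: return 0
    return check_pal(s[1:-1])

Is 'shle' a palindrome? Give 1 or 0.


check_pal('shle'): s[0]='s' != s[-1]='e' -> return 0
Result: 0 (not a palindrome)

0


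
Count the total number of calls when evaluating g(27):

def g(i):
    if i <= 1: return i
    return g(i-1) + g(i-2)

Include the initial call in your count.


Let C(n) = total calls for g(n)
C(0) = 1, C(1) = 1
C(2) = 1 + C(1) + C(0) = 1 + 1 + 1 = 3
C(3) = 1 + C(2) + C(1) = 1 + 3 + 1 = 5
C(4) = 1 + C(3) + C(2) = 1 + 5 + 3 = 9
C(5) = 1 + C(4) + C(3) = 1 + 9 + 5 = 15
C(6) = 1 + C(5) + C(4) = 1 + 15 + 9 = 25
C(7) = 1 + C(6) + C(5) = 1 + 25 + 15 = 41
C(8) = 1 + C(7) + C(6) = 1 + 41 + 25 = 67
C(9) = 1 + C(8) + C(7) = 1 + 67 + 41 = 109
C(10) = 1 + C(9) + C(8) = 1 + 109 + 67 = 177
C(11) = 1 + C(10) + C(9) = 1 + 177 + 109 = 287
C(12) = 1 + C(11) + C(10) = 1 + 287 + 177 = 465
C(13) = 1 + C(12) + C(11) = 1 + 465 + 287 = 753
C(14) = 1 + C(13) + C(12) = 1 + 753 + 465 = 1219
C(15) = 1 + C(14) + C(13) = 1 + 1219 + 753 = 1973
C(16) = 1 + C(15) + C(14) = 1 + 1973 + 1219 = 3193
C(17) = 1 + C(16) + C(15) = 1 + 3193 + 1973 = 5167
C(18) = 1 + C(17) + C(16) = 1 + 5167 + 3193 = 8361
C(19) = 1 + C(18) + C(17) = 1 + 8361 + 5167 = 13529
C(20) = 1 + C(19) + C(18) = 1 + 13529 + 8361 = 21891
C(21) = 1 + C(20) + C(19) = 1 + 21891 + 13529 = 35421
C(22) = 1 + C(21) + C(20) = 1 + 35421 + 21891 = 57313
C(23) = 1 + C(22) + C(21) = 1 + 57313 + 35421 = 92735
C(24) = 1 + C(23) + C(22) = 1 + 92735 + 57313 = 150049
C(25) = 1 + C(24) + C(23) = 1 + 150049 + 92735 = 242785
C(26) = 1 + C(25) + C(24) = 1 + 242785 + 150049 = 392835
C(27) = 1 + C(26) + C(25) = 1 + 392835 + 242785 = 635621

635621


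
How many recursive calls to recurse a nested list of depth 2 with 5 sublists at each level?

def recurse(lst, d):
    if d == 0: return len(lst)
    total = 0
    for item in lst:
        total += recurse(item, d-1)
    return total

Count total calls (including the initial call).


At depth 0 (root): 1 call
At depth 1: each of 1 parents calls recurse on 5 children = 5 calls
At depth 2: each of 5 parents calls recurse on 5 children = 25 calls
Total: 1 + 5 + 25 = 31

31


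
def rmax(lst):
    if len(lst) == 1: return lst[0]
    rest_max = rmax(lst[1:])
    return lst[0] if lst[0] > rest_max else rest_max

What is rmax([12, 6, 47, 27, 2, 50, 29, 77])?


rmax([12, 6, 47, 27, 2, 50, 29, 77]): compare 12 with rmax([6, 47, 27, 2, 50, 29, 77])
rmax([6, 47, 27, 2, 50, 29, 77]): compare 6 with rmax([47, 27, 2, 50, 29, 77])
rmax([47, 27, 2, 50, 29, 77]): compare 47 with rmax([27, 2, 50, 29, 77])
rmax([27, 2, 50, 29, 77]): compare 27 with rmax([2, 50, 29, 77])
rmax([2, 50, 29, 77]): compare 2 with rmax([50, 29, 77])
rmax([50, 29, 77]): compare 50 with rmax([29, 77])
rmax([29, 77]): compare 29 with rmax([77])
rmax([77]) = 77  (base case)
Compare 29 with 77 -> 77
Compare 50 with 77 -> 77
Compare 2 with 77 -> 77
Compare 27 with 77 -> 77
Compare 47 with 77 -> 77
Compare 6 with 77 -> 77
Compare 12 with 77 -> 77

77


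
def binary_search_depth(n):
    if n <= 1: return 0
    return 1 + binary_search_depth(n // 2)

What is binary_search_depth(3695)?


3695 / 2 = 1847
1847 / 2 = 923
923 / 2 = 461
461 / 2 = 230
230 / 2 = 115
115 / 2 = 57
57 / 2 = 28
28 / 2 = 14
14 / 2 = 7
7 / 2 = 3
3 / 2 = 1
Reached 1 after 11 halvings

11


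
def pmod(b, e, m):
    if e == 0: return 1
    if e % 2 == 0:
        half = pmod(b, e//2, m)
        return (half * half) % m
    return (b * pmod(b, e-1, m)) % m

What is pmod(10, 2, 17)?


pmod(10, 2, 17): e is even, compute pmod(10, 1, 17)
  pmod(10, 1, 17): e is odd, compute pmod(10, 0, 17)
    pmod(10, 0, 17) = 1
  (10 * 1) % 17 = 10
half=10, (10*10) % 17 = 15

15


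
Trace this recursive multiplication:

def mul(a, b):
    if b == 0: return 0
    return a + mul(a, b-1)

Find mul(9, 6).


mul(9, 6) = 9 + mul(9, 5)
mul(9, 5) = 9 + mul(9, 4)
mul(9, 4) = 9 + mul(9, 3)
mul(9, 3) = 9 + mul(9, 2)
mul(9, 2) = 9 + mul(9, 1)
mul(9, 1) = 9 + mul(9, 0)
mul(9, 0) = 0  (base case)
Total: 9 + 9 + 9 + 9 + 9 + 9 + 0 = 54

54


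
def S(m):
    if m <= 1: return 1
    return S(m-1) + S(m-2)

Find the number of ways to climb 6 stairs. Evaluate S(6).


Building up from base cases:
S(0) = 1
S(1) = 1
S(2) = S(1) + S(0) = 1 + 1 = 2
S(3) = S(2) + S(1) = 2 + 1 = 3
S(4) = S(3) + S(2) = 3 + 2 = 5
S(5) = S(4) + S(3) = 5 + 3 = 8
S(6) = S(5) + S(4) = 8 + 5 = 13

13


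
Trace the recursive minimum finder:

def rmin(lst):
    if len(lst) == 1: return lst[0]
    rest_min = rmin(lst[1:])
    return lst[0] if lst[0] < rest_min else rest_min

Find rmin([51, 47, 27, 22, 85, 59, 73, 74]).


rmin([51, 47, 27, 22, 85, 59, 73, 74]): compare 51 with rmin([47, 27, 22, 85, 59, 73, 74])
rmin([47, 27, 22, 85, 59, 73, 74]): compare 47 with rmin([27, 22, 85, 59, 73, 74])
rmin([27, 22, 85, 59, 73, 74]): compare 27 with rmin([22, 85, 59, 73, 74])
rmin([22, 85, 59, 73, 74]): compare 22 with rmin([85, 59, 73, 74])
rmin([85, 59, 73, 74]): compare 85 with rmin([59, 73, 74])
rmin([59, 73, 74]): compare 59 with rmin([73, 74])
rmin([73, 74]): compare 73 with rmin([74])
rmin([74]) = 74  (base case)
Compare 73 with 74 -> 73
Compare 59 with 73 -> 59
Compare 85 with 59 -> 59
Compare 22 with 59 -> 22
Compare 27 with 22 -> 22
Compare 47 with 22 -> 22
Compare 51 with 22 -> 22

22


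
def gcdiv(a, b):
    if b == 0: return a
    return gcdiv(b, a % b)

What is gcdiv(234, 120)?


gcdiv(234, 120) = gcdiv(120, 114)
gcdiv(120, 114) = gcdiv(114, 6)
gcdiv(114, 6) = gcdiv(6, 0)
gcdiv(6, 0) = 6  (base case)

6


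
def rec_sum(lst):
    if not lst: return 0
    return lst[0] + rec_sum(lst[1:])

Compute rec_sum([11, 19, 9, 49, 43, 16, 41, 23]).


rec_sum([11, 19, 9, 49, 43, 16, 41, 23]) = 11 + rec_sum([19, 9, 49, 43, 16, 41, 23])
rec_sum([19, 9, 49, 43, 16, 41, 23]) = 19 + rec_sum([9, 49, 43, 16, 41, 23])
rec_sum([9, 49, 43, 16, 41, 23]) = 9 + rec_sum([49, 43, 16, 41, 23])
rec_sum([49, 43, 16, 41, 23]) = 49 + rec_sum([43, 16, 41, 23])
rec_sum([43, 16, 41, 23]) = 43 + rec_sum([16, 41, 23])
rec_sum([16, 41, 23]) = 16 + rec_sum([41, 23])
rec_sum([41, 23]) = 41 + rec_sum([23])
rec_sum([23]) = 23 + rec_sum([])
rec_sum([]) = 0  (base case)
Total: 11 + 19 + 9 + 49 + 43 + 16 + 41 + 23 + 0 = 211

211


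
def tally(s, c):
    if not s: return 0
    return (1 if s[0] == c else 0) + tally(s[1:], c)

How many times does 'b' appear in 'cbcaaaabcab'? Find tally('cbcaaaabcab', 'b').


s[0]='c' != 'b' -> 0
s[0]='b' == 'b' -> 1
s[0]='c' != 'b' -> 0
s[0]='a' != 'b' -> 0
s[0]='a' != 'b' -> 0
s[0]='a' != 'b' -> 0
s[0]='a' != 'b' -> 0
s[0]='b' == 'b' -> 1
s[0]='c' != 'b' -> 0
s[0]='a' != 'b' -> 0
s[0]='b' == 'b' -> 1
Sum: 0 + 1 + 0 + 0 + 0 + 0 + 0 + 1 + 0 + 0 + 1 = 3

3


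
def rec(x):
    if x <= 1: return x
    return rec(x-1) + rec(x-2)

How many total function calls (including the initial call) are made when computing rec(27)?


Let C(n) = total calls for rec(n)
C(0) = 1, C(1) = 1
C(2) = 1 + C(1) + C(0) = 1 + 1 + 1 = 3
C(3) = 1 + C(2) + C(1) = 1 + 3 + 1 = 5
C(4) = 1 + C(3) + C(2) = 1 + 5 + 3 = 9
C(5) = 1 + C(4) + C(3) = 1 + 9 + 5 = 15
C(6) = 1 + C(5) + C(4) = 1 + 15 + 9 = 25
C(7) = 1 + C(6) + C(5) = 1 + 25 + 15 = 41
C(8) = 1 + C(7) + C(6) = 1 + 41 + 25 = 67
C(9) = 1 + C(8) + C(7) = 1 + 67 + 41 = 109
C(10) = 1 + C(9) + C(8) = 1 + 109 + 67 = 177
C(11) = 1 + C(10) + C(9) = 1 + 177 + 109 = 287
C(12) = 1 + C(11) + C(10) = 1 + 287 + 177 = 465
C(13) = 1 + C(12) + C(11) = 1 + 465 + 287 = 753
C(14) = 1 + C(13) + C(12) = 1 + 753 + 465 = 1219
C(15) = 1 + C(14) + C(13) = 1 + 1219 + 753 = 1973
C(16) = 1 + C(15) + C(14) = 1 + 1973 + 1219 = 3193
C(17) = 1 + C(16) + C(15) = 1 + 3193 + 1973 = 5167
C(18) = 1 + C(17) + C(16) = 1 + 5167 + 3193 = 8361
C(19) = 1 + C(18) + C(17) = 1 + 8361 + 5167 = 13529
C(20) = 1 + C(19) + C(18) = 1 + 13529 + 8361 = 21891
C(21) = 1 + C(20) + C(19) = 1 + 21891 + 13529 = 35421
C(22) = 1 + C(21) + C(20) = 1 + 35421 + 21891 = 57313
C(23) = 1 + C(22) + C(21) = 1 + 57313 + 35421 = 92735
C(24) = 1 + C(23) + C(22) = 1 + 92735 + 57313 = 150049
C(25) = 1 + C(24) + C(23) = 1 + 150049 + 92735 = 242785
C(26) = 1 + C(25) + C(24) = 1 + 242785 + 150049 = 392835
C(27) = 1 + C(26) + C(25) = 1 + 392835 + 242785 = 635621

635621


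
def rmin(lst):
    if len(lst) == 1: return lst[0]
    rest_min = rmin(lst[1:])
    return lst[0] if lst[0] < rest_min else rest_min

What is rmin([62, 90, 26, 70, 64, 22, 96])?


rmin([62, 90, 26, 70, 64, 22, 96]): compare 62 with rmin([90, 26, 70, 64, 22, 96])
rmin([90, 26, 70, 64, 22, 96]): compare 90 with rmin([26, 70, 64, 22, 96])
rmin([26, 70, 64, 22, 96]): compare 26 with rmin([70, 64, 22, 96])
rmin([70, 64, 22, 96]): compare 70 with rmin([64, 22, 96])
rmin([64, 22, 96]): compare 64 with rmin([22, 96])
rmin([22, 96]): compare 22 with rmin([96])
rmin([96]) = 96  (base case)
Compare 22 with 96 -> 22
Compare 64 with 22 -> 22
Compare 70 with 22 -> 22
Compare 26 with 22 -> 22
Compare 90 with 22 -> 22
Compare 62 with 22 -> 22

22


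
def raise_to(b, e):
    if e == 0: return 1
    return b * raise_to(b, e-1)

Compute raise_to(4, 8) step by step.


raise_to(4, 8)
= 4 * raise_to(4, 7)
= 4 * 4 * raise_to(4, 6)
= 4 * 4 * 4 * raise_to(4, 5)
= 4 * 4 * 4 * 4 * raise_to(4, 4)
= 4 * 4 * 4 * 4 * 4 * raise_to(4, 3)
= 4 * 4 * 4 * 4 * 4 * 4 * raise_to(4, 2)
= 4 * 4 * 4 * 4 * 4 * 4 * 4 * raise_to(4, 1)
= 4 * 4 * 4 * 4 * 4 * 4 * 4 * 4 * raise_to(4, 0)
= 4 * 4 * 4 * 4 * 4 * 4 * 4 * 4 * 1
= 65536

65536


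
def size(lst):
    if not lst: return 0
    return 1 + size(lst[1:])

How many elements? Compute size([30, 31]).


size([30, 31]) = 1 + size([31])
size([31]) = 1 + size([])
size([]) = 0  (base case)
Unwinding: 1 + 1 + 0 = 2

2


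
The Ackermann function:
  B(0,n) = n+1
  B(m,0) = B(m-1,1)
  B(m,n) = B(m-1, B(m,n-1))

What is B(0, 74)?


B(0, 74) = 75
Result: B(0, 74) = 75

75


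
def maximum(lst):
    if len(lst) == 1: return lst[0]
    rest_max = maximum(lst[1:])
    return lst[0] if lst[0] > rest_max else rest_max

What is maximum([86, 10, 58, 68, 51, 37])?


maximum([86, 10, 58, 68, 51, 37]): compare 86 with maximum([10, 58, 68, 51, 37])
maximum([10, 58, 68, 51, 37]): compare 10 with maximum([58, 68, 51, 37])
maximum([58, 68, 51, 37]): compare 58 with maximum([68, 51, 37])
maximum([68, 51, 37]): compare 68 with maximum([51, 37])
maximum([51, 37]): compare 51 with maximum([37])
maximum([37]) = 37  (base case)
Compare 51 with 37 -> 51
Compare 68 with 51 -> 68
Compare 58 with 68 -> 68
Compare 10 with 68 -> 68
Compare 86 with 68 -> 86

86


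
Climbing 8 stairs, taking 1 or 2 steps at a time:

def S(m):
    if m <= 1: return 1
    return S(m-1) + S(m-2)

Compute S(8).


Building up from base cases:
S(0) = 1
S(1) = 1
S(2) = S(1) + S(0) = 1 + 1 = 2
S(3) = S(2) + S(1) = 2 + 1 = 3
S(4) = S(3) + S(2) = 3 + 2 = 5
S(5) = S(4) + S(3) = 5 + 3 = 8
S(6) = S(5) + S(4) = 8 + 5 = 13
S(7) = S(6) + S(5) = 13 + 8 = 21
S(8) = S(7) + S(6) = 21 + 13 = 34

34


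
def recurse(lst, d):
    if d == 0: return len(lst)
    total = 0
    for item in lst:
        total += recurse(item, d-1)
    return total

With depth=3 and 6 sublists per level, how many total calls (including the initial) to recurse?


At depth 0 (root): 1 call
At depth 1: each of 1 parents calls recurse on 6 children = 6 calls
At depth 2: each of 6 parents calls recurse on 6 children = 36 calls
At depth 3: each of 36 parents calls recurse on 6 children = 216 calls
Total: 1 + 6 + 36 + 216 = 259

259


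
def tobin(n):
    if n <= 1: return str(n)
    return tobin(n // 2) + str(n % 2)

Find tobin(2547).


tobin(2547) = tobin(1273) + '1'
tobin(1273) = tobin(636) + '1'
tobin(636) = tobin(318) + '0'
tobin(318) = tobin(159) + '0'
tobin(159) = tobin(79) + '1'
tobin(79) = tobin(39) + '1'
tobin(39) = tobin(19) + '1'
tobin(19) = tobin(9) + '1'
tobin(9) = tobin(4) + '1'
tobin(4) = tobin(2) + '0'
tobin(2) = tobin(1) + '0'
tobin(1) = '1'  (base case)
Concatenating: '1' + '0' + '0' + '1' + '1' + '1' + '1' + '1' + '0' + '0' + '1' + '1' = '100111110011'

100111110011


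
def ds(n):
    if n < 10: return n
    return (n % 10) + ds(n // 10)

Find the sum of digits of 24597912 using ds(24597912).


ds(24597912) = 2 + ds(2459791)
ds(2459791) = 1 + ds(245979)
ds(245979) = 9 + ds(24597)
ds(24597) = 7 + ds(2459)
ds(2459) = 9 + ds(245)
ds(245) = 5 + ds(24)
ds(24) = 4 + ds(2)
ds(2) = 2  (base case)
Total: 2 + 1 + 9 + 7 + 9 + 5 + 4 + 2 = 39

39


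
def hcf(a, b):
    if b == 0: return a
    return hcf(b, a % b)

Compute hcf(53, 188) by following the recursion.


hcf(53, 188) = hcf(188, 53)
hcf(188, 53) = hcf(53, 29)
hcf(53, 29) = hcf(29, 24)
hcf(29, 24) = hcf(24, 5)
hcf(24, 5) = hcf(5, 4)
hcf(5, 4) = hcf(4, 1)
hcf(4, 1) = hcf(1, 0)
hcf(1, 0) = 1  (base case)

1


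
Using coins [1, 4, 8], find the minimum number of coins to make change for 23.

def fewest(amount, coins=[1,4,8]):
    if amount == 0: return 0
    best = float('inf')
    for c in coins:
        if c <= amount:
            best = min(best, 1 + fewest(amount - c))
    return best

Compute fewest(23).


Building up with DP:
fewest(0) = 0
fewest(1) = min(1+fewest(0)=1+0=1) = 1
fewest(2) = min(1+fewest(1)=1+1=2) = 2
fewest(3) = min(1+fewest(2)=1+2=3) = 3
fewest(4) = min(1+fewest(3)=1+3=4, 1+fewest(0)=1+0=1) = 1
fewest(5) = min(1+fewest(4)=1+1=2, 1+fewest(1)=1+1=2) = 2
fewest(6) = min(1+fewest(5)=1+2=3, 1+fewest(2)=1+2=3) = 3
fewest(7) = min(1+fewest(6)=1+3=4, 1+fewest(3)=1+3=4) = 4
fewest(8) = min(1+fewest(7)=1+4=5, 1+fewest(4)=1+1=2, 1+fewest(0)=1+0=1) = 1
fewest(9) = min(1+fewest(8)=1+1=2, 1+fewest(5)=1+2=3, 1+fewest(1)=1+1=2) = 2
fewest(10) = min(1+fewest(9)=1+2=3, 1+fewest(6)=1+3=4, 1+fewest(2)=1+2=3) = 3
fewest(11) = min(1+fewest(10)=1+3=4, 1+fewest(7)=1+4=5, 1+fewest(3)=1+3=4) = 4
fewest(12) = min(1+fewest(11)=1+4=5, 1+fewest(8)=1+1=2, 1+fewest(4)=1+1=2) = 2
fewest(13) = min(1+fewest(12)=1+2=3, 1+fewest(9)=1+2=3, 1+fewest(5)=1+2=3) = 3
fewest(14) = min(1+fewest(13)=1+3=4, 1+fewest(10)=1+3=4, 1+fewest(6)=1+3=4) = 4
fewest(15) = min(1+fewest(14)=1+4=5, 1+fewest(11)=1+4=5, 1+fewest(7)=1+4=5) = 5
fewest(16) = min(1+fewest(15)=1+5=6, 1+fewest(12)=1+2=3, 1+fewest(8)=1+1=2) = 2
fewest(17) = min(1+fewest(16)=1+2=3, 1+fewest(13)=1+3=4, 1+fewest(9)=1+2=3) = 3
fewest(18) = min(1+fewest(17)=1+3=4, 1+fewest(14)=1+4=5, 1+fewest(10)=1+3=4) = 4
fewest(19) = min(1+fewest(18)=1+4=5, 1+fewest(15)=1+5=6, 1+fewest(11)=1+4=5) = 5
fewest(20) = min(1+fewest(19)=1+5=6, 1+fewest(16)=1+2=3, 1+fewest(12)=1+2=3) = 3
fewest(21) = min(1+fewest(20)=1+3=4, 1+fewest(17)=1+3=4, 1+fewest(13)=1+3=4) = 4
fewest(22) = min(1+fewest(21)=1+4=5, 1+fewest(18)=1+4=5, 1+fewest(14)=1+4=5) = 5
fewest(23) = min(1+fewest(22)=1+5=6, 1+fewest(19)=1+5=6, 1+fewest(15)=1+5=6) = 6

6


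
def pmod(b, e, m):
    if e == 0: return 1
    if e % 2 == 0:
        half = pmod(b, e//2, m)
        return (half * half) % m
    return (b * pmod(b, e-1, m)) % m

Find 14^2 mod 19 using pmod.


pmod(14, 2, 19): e is even, compute pmod(14, 1, 19)
  pmod(14, 1, 19): e is odd, compute pmod(14, 0, 19)
    pmod(14, 0, 19) = 1
  (14 * 1) % 19 = 14
half=14, (14*14) % 19 = 6

6


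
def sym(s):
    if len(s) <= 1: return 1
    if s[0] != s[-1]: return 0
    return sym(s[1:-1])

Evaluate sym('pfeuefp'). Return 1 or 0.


sym('pfeuefp'): s[0]='p' == s[-1]='p' -> check sym('feuef')
sym('feuef'): s[0]='f' == s[-1]='f' -> check sym('eue')
sym('eue'): s[0]='e' == s[-1]='e' -> check sym('u')
sym('u'): len <= 1 -> return 1  (base case)
Result: 1 (palindrome)

1


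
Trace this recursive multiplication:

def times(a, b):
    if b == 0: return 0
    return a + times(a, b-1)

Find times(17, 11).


times(17, 11) = 17 + times(17, 10)
times(17, 10) = 17 + times(17, 9)
times(17, 9) = 17 + times(17, 8)
times(17, 8) = 17 + times(17, 7)
times(17, 7) = 17 + times(17, 6)
times(17, 6) = 17 + times(17, 5)
times(17, 5) = 17 + times(17, 4)
times(17, 4) = 17 + times(17, 3)
times(17, 3) = 17 + times(17, 2)
times(17, 2) = 17 + times(17, 1)
times(17, 1) = 17 + times(17, 0)
times(17, 0) = 0  (base case)
Total: 17 + 17 + 17 + 17 + 17 + 17 + 17 + 17 + 17 + 17 + 17 + 0 = 187

187


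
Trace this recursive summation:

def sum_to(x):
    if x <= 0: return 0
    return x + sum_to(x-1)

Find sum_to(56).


sum_to(56)
= 56 + 55 + 54 + 53 + 52 + 51 + 50 + 49 + 48 + 47 + 46 + 45 + 44 + 43 + 42 + 41 + 40 + 39 + 38 + 37 + 36 + 35 + 34 + 33 + 32 + 31 + 30 + 29 + 28 + 27 + 26 + 25 + 24 + 23 + 22 + 21 + 20 + 19 + 18 + 17 + 16 + 15 + 14 + 13 + 12 + 11 + 10 + 9 + 8 + 7 + 6 + 5 + 4 + 3 + 2 + 1 + sum_to(0)
= 56 + 55 + 54 + 53 + 52 + 51 + 50 + 49 + 48 + 47 + 46 + 45 + 44 + 43 + 42 + 41 + 40 + 39 + 38 + 37 + 36 + 35 + 34 + 33 + 32 + 31 + 30 + 29 + 28 + 27 + 26 + 25 + 24 + 23 + 22 + 21 + 20 + 19 + 18 + 17 + 16 + 15 + 14 + 13 + 12 + 11 + 10 + 9 + 8 + 7 + 6 + 5 + 4 + 3 + 2 + 1 + 0
= 1596

1596


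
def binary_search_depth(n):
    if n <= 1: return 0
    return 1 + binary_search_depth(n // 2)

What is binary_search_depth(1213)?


1213 / 2 = 606
606 / 2 = 303
303 / 2 = 151
151 / 2 = 75
75 / 2 = 37
37 / 2 = 18
18 / 2 = 9
9 / 2 = 4
4 / 2 = 2
2 / 2 = 1
Reached 1 after 10 halvings

10


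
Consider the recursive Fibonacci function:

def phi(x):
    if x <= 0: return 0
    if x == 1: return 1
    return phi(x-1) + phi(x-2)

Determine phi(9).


Computing phi(9) bottom-up:
phi(0) = 0
phi(1) = 1
phi(2) = phi(1) + phi(0) = 1 + 0 = 1
phi(3) = phi(2) + phi(1) = 1 + 1 = 2
phi(4) = phi(3) + phi(2) = 2 + 1 = 3
phi(5) = phi(4) + phi(3) = 3 + 2 = 5
phi(6) = phi(5) + phi(4) = 5 + 3 = 8
phi(7) = phi(6) + phi(5) = 8 + 5 = 13
phi(8) = phi(7) + phi(6) = 13 + 8 = 21
phi(9) = phi(8) + phi(7) = 21 + 13 = 34

34


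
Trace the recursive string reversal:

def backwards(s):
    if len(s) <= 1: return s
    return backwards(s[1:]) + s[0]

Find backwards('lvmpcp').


backwards('lvmpcp') = backwards('vmpcp') + 'l'
backwards('vmpcp') = backwards('mpcp') + 'v'
backwards('mpcp') = backwards('pcp') + 'm'
backwards('pcp') = backwards('cp') + 'p'
backwards('cp') = backwards('p') + 'c'
backwards('p') = 'p'  (base case)
Concatenating: 'p' + 'c' + 'p' + 'm' + 'v' + 'l' = 'pcpmvl'

pcpmvl


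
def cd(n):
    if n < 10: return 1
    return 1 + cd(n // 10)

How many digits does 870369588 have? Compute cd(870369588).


cd(870369588) = 1 + cd(87036958)
cd(87036958) = 1 + cd(8703695)
cd(8703695) = 1 + cd(870369)
cd(870369) = 1 + cd(87036)
cd(87036) = 1 + cd(8703)
cd(8703) = 1 + cd(870)
cd(870) = 1 + cd(87)
cd(87) = 1 + cd(8)
cd(8) = 1  (base case: 8 < 10)
Unwinding: 1 + 1 + 1 + 1 + 1 + 1 + 1 + 1 + 1 = 9

9


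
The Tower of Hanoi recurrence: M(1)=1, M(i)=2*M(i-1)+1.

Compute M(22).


M(22) = 2 * M(21) + 1
M(21) = 2 * M(20) + 1
M(20) = 2 * M(19) + 1
M(19) = 2 * M(18) + 1
M(18) = 2 * M(17) + 1
M(17) = 2 * M(16) + 1
M(16) = 2 * M(15) + 1
M(15) = 2 * M(14) + 1
M(14) = 2 * M(13) + 1
M(13) = 2 * M(12) + 1
M(12) = 2 * M(11) + 1
M(11) = 2 * M(10) + 1
M(10) = 2 * M(9) + 1
M(9) = 2 * M(8) + 1
M(8) = 2 * M(7) + 1
M(7) = 2 * M(6) + 1
M(6) = 2 * M(5) + 1
M(5) = 2 * M(4) + 1
M(4) = 2 * M(3) + 1
M(3) = 2 * M(2) + 1
M(2) = 2 * M(1) + 1
M(1) = 1  (base case)
M(2) = 2 * 1 + 1 = 3
M(3) = 2 * 3 + 1 = 7
M(4) = 2 * 7 + 1 = 15
M(5) = 2 * 15 + 1 = 31
M(6) = 2 * 31 + 1 = 63
M(7) = 2 * 63 + 1 = 127
M(8) = 2 * 127 + 1 = 255
M(9) = 2 * 255 + 1 = 511
M(10) = 2 * 511 + 1 = 1023
M(11) = 2 * 1023 + 1 = 2047
M(12) = 2 * 2047 + 1 = 4095
M(13) = 2 * 4095 + 1 = 8191
M(14) = 2 * 8191 + 1 = 16383
M(15) = 2 * 16383 + 1 = 32767
M(16) = 2 * 32767 + 1 = 65535
M(17) = 2 * 65535 + 1 = 131071
M(18) = 2 * 131071 + 1 = 262143
M(19) = 2 * 262143 + 1 = 524287
M(20) = 2 * 524287 + 1 = 1048575
M(21) = 2 * 1048575 + 1 = 2097151
M(22) = 2 * 2097151 + 1 = 4194303

4194303


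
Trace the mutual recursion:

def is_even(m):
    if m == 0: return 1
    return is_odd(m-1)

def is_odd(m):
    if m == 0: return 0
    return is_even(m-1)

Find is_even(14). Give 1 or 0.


is_even(14) = is_odd(13)
is_odd(13) = is_even(12)
is_even(12) = is_odd(11)
is_odd(11) = is_even(10)
is_even(10) = is_odd(9)
is_odd(9) = is_even(8)
is_even(8) = is_odd(7)
is_odd(7) = is_even(6)
is_even(6) = is_odd(5)
is_odd(5) = is_even(4)
is_even(4) = is_odd(3)
is_odd(3) = is_even(2)
is_even(2) = is_odd(1)
is_odd(1) = is_even(0)
is_even(0) = 1  (base case)
Result: 1

1


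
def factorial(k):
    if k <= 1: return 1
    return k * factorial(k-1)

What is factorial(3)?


factorial(3)
= 3 * factorial(2)
= 3 * 2 * factorial(1)
= 3 * 2 * 1
= 6

6


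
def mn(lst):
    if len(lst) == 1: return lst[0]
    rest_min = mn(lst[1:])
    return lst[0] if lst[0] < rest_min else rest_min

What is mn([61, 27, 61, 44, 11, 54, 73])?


mn([61, 27, 61, 44, 11, 54, 73]): compare 61 with mn([27, 61, 44, 11, 54, 73])
mn([27, 61, 44, 11, 54, 73]): compare 27 with mn([61, 44, 11, 54, 73])
mn([61, 44, 11, 54, 73]): compare 61 with mn([44, 11, 54, 73])
mn([44, 11, 54, 73]): compare 44 with mn([11, 54, 73])
mn([11, 54, 73]): compare 11 with mn([54, 73])
mn([54, 73]): compare 54 with mn([73])
mn([73]) = 73  (base case)
Compare 54 with 73 -> 54
Compare 11 with 54 -> 11
Compare 44 with 11 -> 11
Compare 61 with 11 -> 11
Compare 27 with 11 -> 11
Compare 61 with 11 -> 11

11


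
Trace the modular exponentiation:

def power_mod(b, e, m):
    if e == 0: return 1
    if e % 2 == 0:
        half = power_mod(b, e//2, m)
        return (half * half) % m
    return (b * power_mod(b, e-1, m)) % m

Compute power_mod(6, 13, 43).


power_mod(6, 13, 43): e is odd, compute power_mod(6, 12, 43)
  power_mod(6, 12, 43): e is even, compute power_mod(6, 6, 43)
    power_mod(6, 6, 43): e is even, compute power_mod(6, 3, 43)
      power_mod(6, 3, 43): e is odd, compute power_mod(6, 2, 43)
        power_mod(6, 2, 43): e is even, compute power_mod(6, 1, 43)
          power_mod(6, 1, 43): e is odd, compute power_mod(6, 0, 43)
          power_mod(6, 0, 43) = 1
          (6 * 1) % 43 = 6
        half=6, (6*6) % 43 = 36
      (6 * 36) % 43 = 1
    half=1, (1*1) % 43 = 1
  half=1, (1*1) % 43 = 1
(6 * 1) % 43 = 6

6


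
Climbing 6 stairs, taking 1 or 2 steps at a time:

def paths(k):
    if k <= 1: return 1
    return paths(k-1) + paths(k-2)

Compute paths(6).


Building up from base cases:
paths(0) = 1
paths(1) = 1
paths(2) = paths(1) + paths(0) = 1 + 1 = 2
paths(3) = paths(2) + paths(1) = 2 + 1 = 3
paths(4) = paths(3) + paths(2) = 3 + 2 = 5
paths(5) = paths(4) + paths(3) = 5 + 3 = 8
paths(6) = paths(5) + paths(4) = 8 + 5 = 13

13


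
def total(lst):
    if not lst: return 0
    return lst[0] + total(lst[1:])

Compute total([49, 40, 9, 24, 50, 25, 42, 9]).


total([49, 40, 9, 24, 50, 25, 42, 9]) = 49 + total([40, 9, 24, 50, 25, 42, 9])
total([40, 9, 24, 50, 25, 42, 9]) = 40 + total([9, 24, 50, 25, 42, 9])
total([9, 24, 50, 25, 42, 9]) = 9 + total([24, 50, 25, 42, 9])
total([24, 50, 25, 42, 9]) = 24 + total([50, 25, 42, 9])
total([50, 25, 42, 9]) = 50 + total([25, 42, 9])
total([25, 42, 9]) = 25 + total([42, 9])
total([42, 9]) = 42 + total([9])
total([9]) = 9 + total([])
total([]) = 0  (base case)
Total: 49 + 40 + 9 + 24 + 50 + 25 + 42 + 9 + 0 = 248

248


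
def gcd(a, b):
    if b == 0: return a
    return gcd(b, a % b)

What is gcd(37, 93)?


gcd(37, 93) = gcd(93, 37)
gcd(93, 37) = gcd(37, 19)
gcd(37, 19) = gcd(19, 18)
gcd(19, 18) = gcd(18, 1)
gcd(18, 1) = gcd(1, 0)
gcd(1, 0) = 1  (base case)

1


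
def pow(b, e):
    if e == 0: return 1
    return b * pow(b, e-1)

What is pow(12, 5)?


pow(12, 5)
= 12 * pow(12, 4)
= 12 * 12 * pow(12, 3)
= 12 * 12 * 12 * pow(12, 2)
= 12 * 12 * 12 * 12 * pow(12, 1)
= 12 * 12 * 12 * 12 * 12 * pow(12, 0)
= 12 * 12 * 12 * 12 * 12 * 1
= 248832

248832


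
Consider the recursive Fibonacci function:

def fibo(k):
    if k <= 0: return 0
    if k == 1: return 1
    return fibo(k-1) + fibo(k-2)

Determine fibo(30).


Computing fibo(30) bottom-up:
fibo(0) = 0
fibo(1) = 1
fibo(2) = fibo(1) + fibo(0) = 1 + 0 = 1
fibo(3) = fibo(2) + fibo(1) = 1 + 1 = 2
fibo(4) = fibo(3) + fibo(2) = 2 + 1 = 3
fibo(5) = fibo(4) + fibo(3) = 3 + 2 = 5
fibo(6) = fibo(5) + fibo(4) = 5 + 3 = 8
fibo(7) = fibo(6) + fibo(5) = 8 + 5 = 13
fibo(8) = fibo(7) + fibo(6) = 13 + 8 = 21
fibo(9) = fibo(8) + fibo(7) = 21 + 13 = 34
fibo(10) = fibo(9) + fibo(8) = 34 + 21 = 55
fibo(11) = fibo(10) + fibo(9) = 55 + 34 = 89
fibo(12) = fibo(11) + fibo(10) = 89 + 55 = 144
fibo(13) = fibo(12) + fibo(11) = 144 + 89 = 233
fibo(14) = fibo(13) + fibo(12) = 233 + 144 = 377
fibo(15) = fibo(14) + fibo(13) = 377 + 233 = 610
fibo(16) = fibo(15) + fibo(14) = 610 + 377 = 987
fibo(17) = fibo(16) + fibo(15) = 987 + 610 = 1597
fibo(18) = fibo(17) + fibo(16) = 1597 + 987 = 2584
fibo(19) = fibo(18) + fibo(17) = 2584 + 1597 = 4181
fibo(20) = fibo(19) + fibo(18) = 4181 + 2584 = 6765
fibo(21) = fibo(20) + fibo(19) = 6765 + 4181 = 10946
fibo(22) = fibo(21) + fibo(20) = 10946 + 6765 = 17711
fibo(23) = fibo(22) + fibo(21) = 17711 + 10946 = 28657
fibo(24) = fibo(23) + fibo(22) = 28657 + 17711 = 46368
fibo(25) = fibo(24) + fibo(23) = 46368 + 28657 = 75025
fibo(26) = fibo(25) + fibo(24) = 75025 + 46368 = 121393
fibo(27) = fibo(26) + fibo(25) = 121393 + 75025 = 196418
fibo(28) = fibo(27) + fibo(26) = 196418 + 121393 = 317811
fibo(29) = fibo(28) + fibo(27) = 317811 + 196418 = 514229
fibo(30) = fibo(29) + fibo(28) = 514229 + 317811 = 832040

832040


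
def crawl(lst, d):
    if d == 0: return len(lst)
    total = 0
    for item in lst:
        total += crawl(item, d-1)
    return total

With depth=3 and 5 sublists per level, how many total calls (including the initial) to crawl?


At depth 0 (root): 1 call
At depth 1: each of 1 parents calls crawl on 5 children = 5 calls
At depth 2: each of 5 parents calls crawl on 5 children = 25 calls
At depth 3: each of 25 parents calls crawl on 5 children = 125 calls
Total: 1 + 5 + 25 + 125 = 156

156


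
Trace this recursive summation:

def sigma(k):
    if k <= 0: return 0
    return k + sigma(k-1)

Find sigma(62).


sigma(62)
= 62 + 61 + 60 + 59 + 58 + 57 + 56 + 55 + 54 + 53 + 52 + 51 + 50 + 49 + 48 + 47 + 46 + 45 + 44 + 43 + 42 + 41 + 40 + 39 + 38 + 37 + 36 + 35 + 34 + 33 + 32 + 31 + 30 + 29 + 28 + 27 + 26 + 25 + 24 + 23 + 22 + 21 + 20 + 19 + 18 + 17 + 16 + 15 + 14 + 13 + 12 + 11 + 10 + 9 + 8 + 7 + 6 + 5 + 4 + 3 + 2 + 1 + sigma(0)
= 62 + 61 + 60 + 59 + 58 + 57 + 56 + 55 + 54 + 53 + 52 + 51 + 50 + 49 + 48 + 47 + 46 + 45 + 44 + 43 + 42 + 41 + 40 + 39 + 38 + 37 + 36 + 35 + 34 + 33 + 32 + 31 + 30 + 29 + 28 + 27 + 26 + 25 + 24 + 23 + 22 + 21 + 20 + 19 + 18 + 17 + 16 + 15 + 14 + 13 + 12 + 11 + 10 + 9 + 8 + 7 + 6 + 5 + 4 + 3 + 2 + 1 + 0
= 1953

1953


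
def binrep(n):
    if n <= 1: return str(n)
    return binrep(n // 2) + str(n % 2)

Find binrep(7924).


binrep(7924) = binrep(3962) + '0'
binrep(3962) = binrep(1981) + '0'
binrep(1981) = binrep(990) + '1'
binrep(990) = binrep(495) + '0'
binrep(495) = binrep(247) + '1'
binrep(247) = binrep(123) + '1'
binrep(123) = binrep(61) + '1'
binrep(61) = binrep(30) + '1'
binrep(30) = binrep(15) + '0'
binrep(15) = binrep(7) + '1'
binrep(7) = binrep(3) + '1'
binrep(3) = binrep(1) + '1'
binrep(1) = '1'  (base case)
Concatenating: '1' + '1' + '1' + '1' + '0' + '1' + '1' + '1' + '1' + '0' + '1' + '0' + '0' = '1111011110100'

1111011110100


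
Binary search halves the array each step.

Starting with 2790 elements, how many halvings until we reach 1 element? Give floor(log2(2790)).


2790 / 2 = 1395
1395 / 2 = 697
697 / 2 = 348
348 / 2 = 174
174 / 2 = 87
87 / 2 = 43
43 / 2 = 21
21 / 2 = 10
10 / 2 = 5
5 / 2 = 2
2 / 2 = 1
Reached 1 after 11 halvings

11


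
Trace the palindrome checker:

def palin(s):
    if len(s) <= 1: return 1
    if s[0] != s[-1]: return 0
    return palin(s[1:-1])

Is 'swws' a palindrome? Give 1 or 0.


palin('swws'): s[0]='s' == s[-1]='s' -> check palin('ww')
palin('ww'): s[0]='w' == s[-1]='w' -> check palin('')
palin(''): len <= 1 -> return 1  (base case)
Result: 1 (palindrome)

1


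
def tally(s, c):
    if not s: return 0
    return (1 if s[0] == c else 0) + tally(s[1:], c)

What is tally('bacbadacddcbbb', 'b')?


s[0]='b' == 'b' -> 1
s[0]='a' != 'b' -> 0
s[0]='c' != 'b' -> 0
s[0]='b' == 'b' -> 1
s[0]='a' != 'b' -> 0
s[0]='d' != 'b' -> 0
s[0]='a' != 'b' -> 0
s[0]='c' != 'b' -> 0
s[0]='d' != 'b' -> 0
s[0]='d' != 'b' -> 0
s[0]='c' != 'b' -> 0
s[0]='b' == 'b' -> 1
s[0]='b' == 'b' -> 1
s[0]='b' == 'b' -> 1
Sum: 1 + 0 + 0 + 1 + 0 + 0 + 0 + 0 + 0 + 0 + 0 + 1 + 1 + 1 = 5

5


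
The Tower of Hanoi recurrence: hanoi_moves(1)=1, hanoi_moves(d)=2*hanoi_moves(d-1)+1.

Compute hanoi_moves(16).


hanoi_moves(16) = 2 * hanoi_moves(15) + 1
hanoi_moves(15) = 2 * hanoi_moves(14) + 1
hanoi_moves(14) = 2 * hanoi_moves(13) + 1
hanoi_moves(13) = 2 * hanoi_moves(12) + 1
hanoi_moves(12) = 2 * hanoi_moves(11) + 1
hanoi_moves(11) = 2 * hanoi_moves(10) + 1
hanoi_moves(10) = 2 * hanoi_moves(9) + 1
hanoi_moves(9) = 2 * hanoi_moves(8) + 1
hanoi_moves(8) = 2 * hanoi_moves(7) + 1
hanoi_moves(7) = 2 * hanoi_moves(6) + 1
hanoi_moves(6) = 2 * hanoi_moves(5) + 1
hanoi_moves(5) = 2 * hanoi_moves(4) + 1
hanoi_moves(4) = 2 * hanoi_moves(3) + 1
hanoi_moves(3) = 2 * hanoi_moves(2) + 1
hanoi_moves(2) = 2 * hanoi_moves(1) + 1
hanoi_moves(1) = 1  (base case)
hanoi_moves(2) = 2 * 1 + 1 = 3
hanoi_moves(3) = 2 * 3 + 1 = 7
hanoi_moves(4) = 2 * 7 + 1 = 15
hanoi_moves(5) = 2 * 15 + 1 = 31
hanoi_moves(6) = 2 * 31 + 1 = 63
hanoi_moves(7) = 2 * 63 + 1 = 127
hanoi_moves(8) = 2 * 127 + 1 = 255
hanoi_moves(9) = 2 * 255 + 1 = 511
hanoi_moves(10) = 2 * 511 + 1 = 1023
hanoi_moves(11) = 2 * 1023 + 1 = 2047
hanoi_moves(12) = 2 * 2047 + 1 = 4095
hanoi_moves(13) = 2 * 4095 + 1 = 8191
hanoi_moves(14) = 2 * 8191 + 1 = 16383
hanoi_moves(15) = 2 * 16383 + 1 = 32767
hanoi_moves(16) = 2 * 32767 + 1 = 65535

65535


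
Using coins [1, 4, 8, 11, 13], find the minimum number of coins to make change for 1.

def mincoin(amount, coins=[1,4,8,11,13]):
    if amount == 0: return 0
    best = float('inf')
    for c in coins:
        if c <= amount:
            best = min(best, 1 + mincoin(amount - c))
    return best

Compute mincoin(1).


Building up with DP:
mincoin(0) = 0
mincoin(1) = min(1+mincoin(0)=1+0=1) = 1

1


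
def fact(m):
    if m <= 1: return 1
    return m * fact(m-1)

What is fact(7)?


fact(7)
= 7 * fact(6)
= 7 * 6 * fact(5)
= 7 * 6 * 5 * fact(4)
= 7 * 6 * 5 * 4 * fact(3)
= 7 * 6 * 5 * 4 * 3 * fact(2)
= 7 * 6 * 5 * 4 * 3 * 2 * fact(1)
= 7 * 6 * 5 * 4 * 3 * 2 * 1
= 5040

5040


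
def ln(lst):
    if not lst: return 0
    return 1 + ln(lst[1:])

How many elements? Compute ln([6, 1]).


ln([6, 1]) = 1 + ln([1])
ln([1]) = 1 + ln([])
ln([]) = 0  (base case)
Unwinding: 1 + 1 + 0 = 2

2


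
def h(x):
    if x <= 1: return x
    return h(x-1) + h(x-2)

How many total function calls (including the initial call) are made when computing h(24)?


Let C(n) = total calls for h(n)
C(0) = 1, C(1) = 1
C(2) = 1 + C(1) + C(0) = 1 + 1 + 1 = 3
C(3) = 1 + C(2) + C(1) = 1 + 3 + 1 = 5
C(4) = 1 + C(3) + C(2) = 1 + 5 + 3 = 9
C(5) = 1 + C(4) + C(3) = 1 + 9 + 5 = 15
C(6) = 1 + C(5) + C(4) = 1 + 15 + 9 = 25
C(7) = 1 + C(6) + C(5) = 1 + 25 + 15 = 41
C(8) = 1 + C(7) + C(6) = 1 + 41 + 25 = 67
C(9) = 1 + C(8) + C(7) = 1 + 67 + 41 = 109
C(10) = 1 + C(9) + C(8) = 1 + 109 + 67 = 177
C(11) = 1 + C(10) + C(9) = 1 + 177 + 109 = 287
C(12) = 1 + C(11) + C(10) = 1 + 287 + 177 = 465
C(13) = 1 + C(12) + C(11) = 1 + 465 + 287 = 753
C(14) = 1 + C(13) + C(12) = 1 + 753 + 465 = 1219
C(15) = 1 + C(14) + C(13) = 1 + 1219 + 753 = 1973
C(16) = 1 + C(15) + C(14) = 1 + 1973 + 1219 = 3193
C(17) = 1 + C(16) + C(15) = 1 + 3193 + 1973 = 5167
C(18) = 1 + C(17) + C(16) = 1 + 5167 + 3193 = 8361
C(19) = 1 + C(18) + C(17) = 1 + 8361 + 5167 = 13529
C(20) = 1 + C(19) + C(18) = 1 + 13529 + 8361 = 21891
C(21) = 1 + C(20) + C(19) = 1 + 21891 + 13529 = 35421
C(22) = 1 + C(21) + C(20) = 1 + 35421 + 21891 = 57313
C(23) = 1 + C(22) + C(21) = 1 + 57313 + 35421 = 92735
C(24) = 1 + C(23) + C(22) = 1 + 92735 + 57313 = 150049

150049


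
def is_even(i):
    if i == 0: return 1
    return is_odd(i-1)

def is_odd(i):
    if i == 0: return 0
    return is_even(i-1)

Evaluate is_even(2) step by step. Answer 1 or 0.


is_even(2) = is_odd(1)
is_odd(1) = is_even(0)
is_even(0) = 1  (base case)
Result: 1

1


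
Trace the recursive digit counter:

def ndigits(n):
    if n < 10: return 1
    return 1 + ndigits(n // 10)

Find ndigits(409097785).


ndigits(409097785) = 1 + ndigits(40909778)
ndigits(40909778) = 1 + ndigits(4090977)
ndigits(4090977) = 1 + ndigits(409097)
ndigits(409097) = 1 + ndigits(40909)
ndigits(40909) = 1 + ndigits(4090)
ndigits(4090) = 1 + ndigits(409)
ndigits(409) = 1 + ndigits(40)
ndigits(40) = 1 + ndigits(4)
ndigits(4) = 1  (base case: 4 < 10)
Unwinding: 1 + 1 + 1 + 1 + 1 + 1 + 1 + 1 + 1 = 9

9


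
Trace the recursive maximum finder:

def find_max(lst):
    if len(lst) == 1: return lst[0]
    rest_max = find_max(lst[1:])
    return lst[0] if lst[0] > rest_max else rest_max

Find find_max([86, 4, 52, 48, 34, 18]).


find_max([86, 4, 52, 48, 34, 18]): compare 86 with find_max([4, 52, 48, 34, 18])
find_max([4, 52, 48, 34, 18]): compare 4 with find_max([52, 48, 34, 18])
find_max([52, 48, 34, 18]): compare 52 with find_max([48, 34, 18])
find_max([48, 34, 18]): compare 48 with find_max([34, 18])
find_max([34, 18]): compare 34 with find_max([18])
find_max([18]) = 18  (base case)
Compare 34 with 18 -> 34
Compare 48 with 34 -> 48
Compare 52 with 48 -> 52
Compare 4 with 52 -> 52
Compare 86 with 52 -> 86

86


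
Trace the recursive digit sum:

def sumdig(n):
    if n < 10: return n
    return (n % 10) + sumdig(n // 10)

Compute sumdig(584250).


sumdig(584250) = 0 + sumdig(58425)
sumdig(58425) = 5 + sumdig(5842)
sumdig(5842) = 2 + sumdig(584)
sumdig(584) = 4 + sumdig(58)
sumdig(58) = 8 + sumdig(5)
sumdig(5) = 5  (base case)
Total: 0 + 5 + 2 + 4 + 8 + 5 = 24

24


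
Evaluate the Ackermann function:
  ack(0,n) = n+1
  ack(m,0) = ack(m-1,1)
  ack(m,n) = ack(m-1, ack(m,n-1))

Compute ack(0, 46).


ack(0, 46) = 47
Result: ack(0, 46) = 47

47


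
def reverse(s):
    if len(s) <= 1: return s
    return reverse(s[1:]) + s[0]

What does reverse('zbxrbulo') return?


reverse('zbxrbulo') = reverse('bxrbulo') + 'z'
reverse('bxrbulo') = reverse('xrbulo') + 'b'
reverse('xrbulo') = reverse('rbulo') + 'x'
reverse('rbulo') = reverse('bulo') + 'r'
reverse('bulo') = reverse('ulo') + 'b'
reverse('ulo') = reverse('lo') + 'u'
reverse('lo') = reverse('o') + 'l'
reverse('o') = 'o'  (base case)
Concatenating: 'o' + 'l' + 'u' + 'b' + 'r' + 'x' + 'b' + 'z' = 'olubrxbz'

olubrxbz


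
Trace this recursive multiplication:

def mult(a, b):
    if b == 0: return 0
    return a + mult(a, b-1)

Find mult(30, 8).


mult(30, 8) = 30 + mult(30, 7)
mult(30, 7) = 30 + mult(30, 6)
mult(30, 6) = 30 + mult(30, 5)
mult(30, 5) = 30 + mult(30, 4)
mult(30, 4) = 30 + mult(30, 3)
mult(30, 3) = 30 + mult(30, 2)
mult(30, 2) = 30 + mult(30, 1)
mult(30, 1) = 30 + mult(30, 0)
mult(30, 0) = 0  (base case)
Total: 30 + 30 + 30 + 30 + 30 + 30 + 30 + 30 + 0 = 240

240


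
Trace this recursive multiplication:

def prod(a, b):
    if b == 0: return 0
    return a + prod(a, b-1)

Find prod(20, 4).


prod(20, 4) = 20 + prod(20, 3)
prod(20, 3) = 20 + prod(20, 2)
prod(20, 2) = 20 + prod(20, 1)
prod(20, 1) = 20 + prod(20, 0)
prod(20, 0) = 0  (base case)
Total: 20 + 20 + 20 + 20 + 0 = 80

80


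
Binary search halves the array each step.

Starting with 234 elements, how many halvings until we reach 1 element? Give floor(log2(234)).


234 / 2 = 117
117 / 2 = 58
58 / 2 = 29
29 / 2 = 14
14 / 2 = 7
7 / 2 = 3
3 / 2 = 1
Reached 1 after 7 halvings

7


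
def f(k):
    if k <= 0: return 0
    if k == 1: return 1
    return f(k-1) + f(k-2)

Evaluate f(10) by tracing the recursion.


Computing f(10) bottom-up:
f(0) = 0
f(1) = 1
f(2) = f(1) + f(0) = 1 + 0 = 1
f(3) = f(2) + f(1) = 1 + 1 = 2
f(4) = f(3) + f(2) = 2 + 1 = 3
f(5) = f(4) + f(3) = 3 + 2 = 5
f(6) = f(5) + f(4) = 5 + 3 = 8
f(7) = f(6) + f(5) = 8 + 5 = 13
f(8) = f(7) + f(6) = 13 + 8 = 21
f(9) = f(8) + f(7) = 21 + 13 = 34
f(10) = f(9) + f(8) = 34 + 21 = 55

55


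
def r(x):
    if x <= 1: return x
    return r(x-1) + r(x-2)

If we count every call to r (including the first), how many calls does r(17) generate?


Let C(n) = total calls for r(n)
C(0) = 1, C(1) = 1
C(2) = 1 + C(1) + C(0) = 1 + 1 + 1 = 3
C(3) = 1 + C(2) + C(1) = 1 + 3 + 1 = 5
C(4) = 1 + C(3) + C(2) = 1 + 5 + 3 = 9
C(5) = 1 + C(4) + C(3) = 1 + 9 + 5 = 15
C(6) = 1 + C(5) + C(4) = 1 + 15 + 9 = 25
C(7) = 1 + C(6) + C(5) = 1 + 25 + 15 = 41
C(8) = 1 + C(7) + C(6) = 1 + 41 + 25 = 67
C(9) = 1 + C(8) + C(7) = 1 + 67 + 41 = 109
C(10) = 1 + C(9) + C(8) = 1 + 109 + 67 = 177
C(11) = 1 + C(10) + C(9) = 1 + 177 + 109 = 287
C(12) = 1 + C(11) + C(10) = 1 + 287 + 177 = 465
C(13) = 1 + C(12) + C(11) = 1 + 465 + 287 = 753
C(14) = 1 + C(13) + C(12) = 1 + 753 + 465 = 1219
C(15) = 1 + C(14) + C(13) = 1 + 1219 + 753 = 1973
C(16) = 1 + C(15) + C(14) = 1 + 1973 + 1219 = 3193
C(17) = 1 + C(16) + C(15) = 1 + 3193 + 1973 = 5167

5167


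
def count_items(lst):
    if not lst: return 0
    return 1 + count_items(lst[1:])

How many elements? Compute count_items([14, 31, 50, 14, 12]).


count_items([14, 31, 50, 14, 12]) = 1 + count_items([31, 50, 14, 12])
count_items([31, 50, 14, 12]) = 1 + count_items([50, 14, 12])
count_items([50, 14, 12]) = 1 + count_items([14, 12])
count_items([14, 12]) = 1 + count_items([12])
count_items([12]) = 1 + count_items([])
count_items([]) = 0  (base case)
Unwinding: 1 + 1 + 1 + 1 + 1 + 0 = 5

5


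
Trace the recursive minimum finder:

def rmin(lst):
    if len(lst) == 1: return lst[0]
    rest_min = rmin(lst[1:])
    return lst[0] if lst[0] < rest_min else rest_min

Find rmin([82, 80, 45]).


rmin([82, 80, 45]): compare 82 with rmin([80, 45])
rmin([80, 45]): compare 80 with rmin([45])
rmin([45]) = 45  (base case)
Compare 80 with 45 -> 45
Compare 82 with 45 -> 45

45


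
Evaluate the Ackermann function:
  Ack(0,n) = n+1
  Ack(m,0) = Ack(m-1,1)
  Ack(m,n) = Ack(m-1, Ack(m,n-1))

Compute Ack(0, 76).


Ack(0, 76) = 77
Result: Ack(0, 76) = 77

77


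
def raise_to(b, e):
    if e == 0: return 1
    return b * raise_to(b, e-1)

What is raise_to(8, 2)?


raise_to(8, 2)
= 8 * raise_to(8, 1)
= 8 * 8 * raise_to(8, 0)
= 8 * 8 * 1
= 64

64


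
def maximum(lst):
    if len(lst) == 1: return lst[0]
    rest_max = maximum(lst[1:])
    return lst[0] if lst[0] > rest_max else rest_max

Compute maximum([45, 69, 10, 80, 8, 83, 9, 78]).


maximum([45, 69, 10, 80, 8, 83, 9, 78]): compare 45 with maximum([69, 10, 80, 8, 83, 9, 78])
maximum([69, 10, 80, 8, 83, 9, 78]): compare 69 with maximum([10, 80, 8, 83, 9, 78])
maximum([10, 80, 8, 83, 9, 78]): compare 10 with maximum([80, 8, 83, 9, 78])
maximum([80, 8, 83, 9, 78]): compare 80 with maximum([8, 83, 9, 78])
maximum([8, 83, 9, 78]): compare 8 with maximum([83, 9, 78])
maximum([83, 9, 78]): compare 83 with maximum([9, 78])
maximum([9, 78]): compare 9 with maximum([78])
maximum([78]) = 78  (base case)
Compare 9 with 78 -> 78
Compare 83 with 78 -> 83
Compare 8 with 83 -> 83
Compare 80 with 83 -> 83
Compare 10 with 83 -> 83
Compare 69 with 83 -> 83
Compare 45 with 83 -> 83

83


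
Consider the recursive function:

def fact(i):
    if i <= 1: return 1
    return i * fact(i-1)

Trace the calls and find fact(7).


fact(7)
= 7 * fact(6)
= 7 * 6 * fact(5)
= 7 * 6 * 5 * fact(4)
= 7 * 6 * 5 * 4 * fact(3)
= 7 * 6 * 5 * 4 * 3 * fact(2)
= 7 * 6 * 5 * 4 * 3 * 2 * fact(1)
= 7 * 6 * 5 * 4 * 3 * 2 * 1
= 5040

5040


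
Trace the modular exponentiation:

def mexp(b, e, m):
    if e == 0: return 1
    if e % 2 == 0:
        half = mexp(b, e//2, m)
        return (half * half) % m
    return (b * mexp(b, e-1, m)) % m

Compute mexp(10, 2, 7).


mexp(10, 2, 7): e is even, compute mexp(10, 1, 7)
  mexp(10, 1, 7): e is odd, compute mexp(10, 0, 7)
    mexp(10, 0, 7) = 1
  (10 * 1) % 7 = 3
half=3, (3*3) % 7 = 2

2
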